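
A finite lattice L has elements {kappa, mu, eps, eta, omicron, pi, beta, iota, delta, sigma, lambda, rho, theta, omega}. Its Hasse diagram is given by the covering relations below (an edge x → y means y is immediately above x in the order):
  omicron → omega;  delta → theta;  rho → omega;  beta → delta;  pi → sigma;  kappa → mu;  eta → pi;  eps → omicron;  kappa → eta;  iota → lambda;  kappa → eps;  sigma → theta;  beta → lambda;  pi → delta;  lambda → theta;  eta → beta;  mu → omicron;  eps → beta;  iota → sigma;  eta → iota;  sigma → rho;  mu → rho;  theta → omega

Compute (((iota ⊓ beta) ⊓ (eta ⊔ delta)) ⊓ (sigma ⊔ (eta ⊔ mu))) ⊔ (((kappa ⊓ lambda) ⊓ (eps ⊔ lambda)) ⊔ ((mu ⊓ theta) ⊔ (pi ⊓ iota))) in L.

eta

iota ∧ beta = eta
eta ∨ delta = delta
eta ∧ delta = eta
eta ∨ mu = rho
sigma ∨ rho = rho
eta ∧ rho = eta
kappa ∧ lambda = kappa
eps ∨ lambda = lambda
kappa ∧ lambda = kappa
mu ∧ theta = kappa
pi ∧ iota = eta
kappa ∨ eta = eta
kappa ∨ eta = eta
eta ∨ eta = eta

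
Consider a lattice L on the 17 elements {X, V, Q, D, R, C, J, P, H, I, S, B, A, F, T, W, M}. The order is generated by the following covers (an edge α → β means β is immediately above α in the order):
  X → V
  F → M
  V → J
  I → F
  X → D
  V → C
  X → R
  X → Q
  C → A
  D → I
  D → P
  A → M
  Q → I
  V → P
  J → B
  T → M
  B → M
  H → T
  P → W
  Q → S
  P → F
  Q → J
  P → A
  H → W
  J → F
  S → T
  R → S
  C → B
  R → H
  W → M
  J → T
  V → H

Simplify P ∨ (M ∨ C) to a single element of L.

M

M ∨ C = M
P ∨ M = M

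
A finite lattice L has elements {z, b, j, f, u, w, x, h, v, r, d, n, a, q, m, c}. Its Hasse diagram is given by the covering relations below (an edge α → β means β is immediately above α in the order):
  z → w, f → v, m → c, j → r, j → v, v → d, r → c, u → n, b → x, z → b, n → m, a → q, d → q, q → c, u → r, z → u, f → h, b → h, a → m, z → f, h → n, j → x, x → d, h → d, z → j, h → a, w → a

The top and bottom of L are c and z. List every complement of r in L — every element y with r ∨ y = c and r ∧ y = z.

a, b, f, h, w

Need y with r ∨ y = c and r ∧ y = z.
Checking each element gives: a, b, f, h, w.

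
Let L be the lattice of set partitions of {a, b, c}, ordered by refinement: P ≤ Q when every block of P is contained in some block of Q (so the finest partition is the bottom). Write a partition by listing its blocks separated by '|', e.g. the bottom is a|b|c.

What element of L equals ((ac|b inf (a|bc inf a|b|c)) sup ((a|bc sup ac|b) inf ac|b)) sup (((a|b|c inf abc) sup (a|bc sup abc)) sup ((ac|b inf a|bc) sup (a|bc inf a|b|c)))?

a|bc ∧ a|b|c = a|b|c
ac|b ∧ a|b|c = a|b|c
a|bc ∨ ac|b = abc
abc ∧ ac|b = ac|b
a|b|c ∨ ac|b = ac|b
a|b|c ∧ abc = a|b|c
a|bc ∨ abc = abc
a|b|c ∨ abc = abc
ac|b ∧ a|bc = a|b|c
a|bc ∧ a|b|c = a|b|c
a|b|c ∨ a|b|c = a|b|c
abc ∨ a|b|c = abc
ac|b ∨ abc = abc

abc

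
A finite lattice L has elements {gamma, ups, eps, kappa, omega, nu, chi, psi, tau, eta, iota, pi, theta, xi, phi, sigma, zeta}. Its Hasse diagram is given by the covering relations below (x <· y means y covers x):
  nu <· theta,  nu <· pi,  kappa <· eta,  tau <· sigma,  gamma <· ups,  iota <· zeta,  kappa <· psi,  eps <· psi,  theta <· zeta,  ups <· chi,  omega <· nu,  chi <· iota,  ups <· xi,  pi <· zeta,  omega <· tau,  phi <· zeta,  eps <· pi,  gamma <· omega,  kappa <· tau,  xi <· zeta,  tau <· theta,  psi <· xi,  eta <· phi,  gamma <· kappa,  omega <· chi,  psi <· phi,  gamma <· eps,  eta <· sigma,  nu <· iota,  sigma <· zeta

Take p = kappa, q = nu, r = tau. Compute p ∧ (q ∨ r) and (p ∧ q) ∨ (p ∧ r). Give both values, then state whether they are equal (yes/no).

q ∨ r = theta, so p ∧ (q ∨ r) = kappa ∧ theta = kappa.
p ∧ q = gamma and p ∧ r = kappa, so (p ∧ q) ∨ (p ∧ r) = gamma ∨ kappa = kappa.
Equal: yes.

kappa; kappa; yes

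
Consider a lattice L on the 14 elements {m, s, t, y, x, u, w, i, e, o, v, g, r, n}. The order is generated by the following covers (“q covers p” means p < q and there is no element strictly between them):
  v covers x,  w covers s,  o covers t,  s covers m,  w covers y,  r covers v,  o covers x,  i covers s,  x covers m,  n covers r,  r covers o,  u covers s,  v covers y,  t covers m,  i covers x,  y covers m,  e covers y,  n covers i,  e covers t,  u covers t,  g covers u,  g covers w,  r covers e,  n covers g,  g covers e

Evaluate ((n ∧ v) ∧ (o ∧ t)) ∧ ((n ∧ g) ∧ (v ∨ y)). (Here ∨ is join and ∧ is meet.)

n ∧ v = v
o ∧ t = t
v ∧ t = m
n ∧ g = g
v ∨ y = v
g ∧ v = y
m ∧ y = m

m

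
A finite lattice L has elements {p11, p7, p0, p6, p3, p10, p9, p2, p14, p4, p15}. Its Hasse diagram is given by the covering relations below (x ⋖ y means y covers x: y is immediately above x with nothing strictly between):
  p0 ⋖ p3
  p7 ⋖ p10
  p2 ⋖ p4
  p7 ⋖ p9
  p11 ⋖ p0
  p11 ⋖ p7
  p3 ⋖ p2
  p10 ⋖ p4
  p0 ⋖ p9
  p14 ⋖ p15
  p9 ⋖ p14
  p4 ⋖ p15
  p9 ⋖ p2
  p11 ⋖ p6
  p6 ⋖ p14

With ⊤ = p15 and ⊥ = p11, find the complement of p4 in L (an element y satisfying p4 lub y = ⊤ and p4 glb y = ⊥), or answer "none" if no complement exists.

p6

Need y with p4 ∨ y = p15 and p4 ∧ y = p11.
Checking each element gives: p6.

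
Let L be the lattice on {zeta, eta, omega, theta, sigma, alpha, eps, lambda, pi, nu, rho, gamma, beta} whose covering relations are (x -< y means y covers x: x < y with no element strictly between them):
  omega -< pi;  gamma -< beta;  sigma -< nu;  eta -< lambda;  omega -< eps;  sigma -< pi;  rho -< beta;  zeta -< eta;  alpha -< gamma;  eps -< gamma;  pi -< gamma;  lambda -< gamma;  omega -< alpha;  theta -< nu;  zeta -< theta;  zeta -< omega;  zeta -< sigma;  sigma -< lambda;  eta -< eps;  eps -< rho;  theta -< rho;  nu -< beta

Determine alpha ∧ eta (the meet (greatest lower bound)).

Common lower bounds of {alpha, eta}: zeta.
The greatest among these is zeta.

zeta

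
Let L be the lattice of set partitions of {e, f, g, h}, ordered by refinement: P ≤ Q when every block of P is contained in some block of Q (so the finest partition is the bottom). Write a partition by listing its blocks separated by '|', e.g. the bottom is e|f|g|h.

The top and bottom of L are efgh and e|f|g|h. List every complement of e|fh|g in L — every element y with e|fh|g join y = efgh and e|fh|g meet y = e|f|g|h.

Need y with e|fh|g ∨ y = efgh and e|fh|g ∧ y = e|f|g|h.
Checking each element gives: efg|h, ef|gh, egh|f, eh|fg.

efg|h, ef|gh, egh|f, eh|fg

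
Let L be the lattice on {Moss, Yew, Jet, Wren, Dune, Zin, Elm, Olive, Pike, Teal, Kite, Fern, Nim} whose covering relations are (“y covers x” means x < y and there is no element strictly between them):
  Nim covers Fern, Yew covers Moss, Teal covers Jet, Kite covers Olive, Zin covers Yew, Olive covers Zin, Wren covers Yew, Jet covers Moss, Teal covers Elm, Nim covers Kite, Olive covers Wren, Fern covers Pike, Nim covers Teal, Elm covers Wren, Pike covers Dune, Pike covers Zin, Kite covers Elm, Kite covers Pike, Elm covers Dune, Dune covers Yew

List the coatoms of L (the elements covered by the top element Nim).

The coatoms are exactly the elements covered by Nim: Fern, Kite, Teal.

Fern, Kite, Teal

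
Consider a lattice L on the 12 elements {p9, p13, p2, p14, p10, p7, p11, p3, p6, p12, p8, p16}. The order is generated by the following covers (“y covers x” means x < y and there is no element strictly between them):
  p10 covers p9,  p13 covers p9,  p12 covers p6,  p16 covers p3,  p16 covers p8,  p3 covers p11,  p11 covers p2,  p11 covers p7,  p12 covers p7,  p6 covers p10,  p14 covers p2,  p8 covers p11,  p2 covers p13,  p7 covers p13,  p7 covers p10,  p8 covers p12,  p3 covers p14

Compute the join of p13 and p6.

Common upper bounds of {p13, p6}: p12, p16, p8.
The least among these is p12.

p12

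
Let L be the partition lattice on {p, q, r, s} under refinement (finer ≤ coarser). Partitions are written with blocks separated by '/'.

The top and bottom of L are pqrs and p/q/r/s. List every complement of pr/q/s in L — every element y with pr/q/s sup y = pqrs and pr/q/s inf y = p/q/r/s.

Need y with pr/q/s ∨ y = pqrs and pr/q/s ∧ y = p/q/r/s.
Checking each element gives: p/qrs, pq/rs, pqs/r, ps/qr.

p/qrs, pq/rs, pqs/r, ps/qr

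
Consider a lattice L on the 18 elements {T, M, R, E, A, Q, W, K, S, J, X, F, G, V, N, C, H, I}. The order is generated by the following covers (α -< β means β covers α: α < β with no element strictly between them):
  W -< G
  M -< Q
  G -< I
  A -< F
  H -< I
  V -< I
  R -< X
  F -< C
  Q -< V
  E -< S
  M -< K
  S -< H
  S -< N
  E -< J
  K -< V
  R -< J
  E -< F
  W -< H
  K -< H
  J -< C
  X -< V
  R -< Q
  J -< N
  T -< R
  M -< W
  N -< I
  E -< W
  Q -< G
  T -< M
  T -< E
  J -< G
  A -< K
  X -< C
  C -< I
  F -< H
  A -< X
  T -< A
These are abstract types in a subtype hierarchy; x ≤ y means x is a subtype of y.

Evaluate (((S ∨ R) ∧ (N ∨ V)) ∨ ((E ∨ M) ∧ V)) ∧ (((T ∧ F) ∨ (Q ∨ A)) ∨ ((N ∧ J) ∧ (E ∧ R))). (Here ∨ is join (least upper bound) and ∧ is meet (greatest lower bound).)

V

S ∨ R = N
N ∨ V = I
N ∧ I = N
E ∨ M = W
W ∧ V = M
N ∨ M = I
T ∧ F = T
Q ∨ A = V
T ∨ V = V
N ∧ J = J
E ∧ R = T
J ∧ T = T
V ∨ T = V
I ∧ V = V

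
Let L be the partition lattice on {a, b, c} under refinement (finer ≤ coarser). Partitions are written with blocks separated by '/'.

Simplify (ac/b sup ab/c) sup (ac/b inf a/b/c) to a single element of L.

ac/b ∨ ab/c = abc
ac/b ∧ a/b/c = a/b/c
abc ∨ a/b/c = abc

abc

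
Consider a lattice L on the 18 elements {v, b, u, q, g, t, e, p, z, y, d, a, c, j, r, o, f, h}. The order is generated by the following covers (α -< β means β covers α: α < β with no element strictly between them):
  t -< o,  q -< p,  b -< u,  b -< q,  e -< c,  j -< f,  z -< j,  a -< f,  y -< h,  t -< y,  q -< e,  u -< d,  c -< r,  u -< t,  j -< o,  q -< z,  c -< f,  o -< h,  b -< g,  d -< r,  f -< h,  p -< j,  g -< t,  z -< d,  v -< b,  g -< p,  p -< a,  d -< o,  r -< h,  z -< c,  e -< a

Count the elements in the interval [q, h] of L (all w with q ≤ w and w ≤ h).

12

The interval [q, h] = {a, c, d, e, f, h, j, o, p, q, r, z}, which has 12 elements.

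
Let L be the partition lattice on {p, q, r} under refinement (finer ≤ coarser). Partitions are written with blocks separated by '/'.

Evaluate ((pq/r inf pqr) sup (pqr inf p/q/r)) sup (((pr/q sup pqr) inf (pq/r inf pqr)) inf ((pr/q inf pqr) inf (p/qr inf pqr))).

pq/r ∧ pqr = pq/r
pqr ∧ p/q/r = p/q/r
pq/r ∨ p/q/r = pq/r
pr/q ∨ pqr = pqr
pq/r ∧ pqr = pq/r
pqr ∧ pq/r = pq/r
pr/q ∧ pqr = pr/q
p/qr ∧ pqr = p/qr
pr/q ∧ p/qr = p/q/r
pq/r ∧ p/q/r = p/q/r
pq/r ∨ p/q/r = pq/r

pq/r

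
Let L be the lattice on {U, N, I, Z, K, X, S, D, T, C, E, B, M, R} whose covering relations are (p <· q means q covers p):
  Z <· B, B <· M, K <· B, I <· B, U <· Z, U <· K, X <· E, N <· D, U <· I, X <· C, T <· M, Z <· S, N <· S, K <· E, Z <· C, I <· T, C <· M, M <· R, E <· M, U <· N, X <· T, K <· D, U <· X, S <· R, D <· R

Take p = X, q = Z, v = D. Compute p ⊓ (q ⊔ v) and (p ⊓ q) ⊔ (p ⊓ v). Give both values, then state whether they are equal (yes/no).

X; U; no

q ⊔ v = R, so p ⊓ (q ⊔ v) = X ⊓ R = X.
p ⊓ q = U and p ⊓ v = U, so (p ⊓ q) ⊔ (p ⊓ v) = U ⊔ U = U.
Equal: no.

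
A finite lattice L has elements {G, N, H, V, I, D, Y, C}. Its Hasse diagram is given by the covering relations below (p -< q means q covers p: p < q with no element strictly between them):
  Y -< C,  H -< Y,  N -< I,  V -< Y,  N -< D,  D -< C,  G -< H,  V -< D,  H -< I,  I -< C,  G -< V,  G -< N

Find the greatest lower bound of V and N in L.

Common lower bounds of {V, N}: G.
The greatest among these is G.

G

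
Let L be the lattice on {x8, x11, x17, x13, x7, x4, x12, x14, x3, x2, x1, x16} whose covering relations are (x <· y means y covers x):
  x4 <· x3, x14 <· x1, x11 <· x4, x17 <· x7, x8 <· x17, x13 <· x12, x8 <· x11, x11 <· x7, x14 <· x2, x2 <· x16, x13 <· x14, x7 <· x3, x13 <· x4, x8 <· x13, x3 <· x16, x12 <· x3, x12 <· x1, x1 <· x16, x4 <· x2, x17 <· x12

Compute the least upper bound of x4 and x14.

Common upper bounds of {x4, x14}: x16, x2.
The least among these is x2.

x2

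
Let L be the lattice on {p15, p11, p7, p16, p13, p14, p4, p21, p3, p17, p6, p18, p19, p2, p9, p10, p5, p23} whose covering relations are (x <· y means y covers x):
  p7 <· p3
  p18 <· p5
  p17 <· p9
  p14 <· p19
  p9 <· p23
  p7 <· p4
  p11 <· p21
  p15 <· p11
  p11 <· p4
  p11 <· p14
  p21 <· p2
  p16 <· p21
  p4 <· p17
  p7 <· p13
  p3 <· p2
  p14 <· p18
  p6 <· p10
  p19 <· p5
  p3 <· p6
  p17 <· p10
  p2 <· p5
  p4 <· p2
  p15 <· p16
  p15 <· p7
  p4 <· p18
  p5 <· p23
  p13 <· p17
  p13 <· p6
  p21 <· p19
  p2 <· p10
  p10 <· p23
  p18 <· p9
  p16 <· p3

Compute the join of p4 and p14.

Common upper bounds of {p4, p14}: p18, p23, p5, p9.
The least among these is p18.

p18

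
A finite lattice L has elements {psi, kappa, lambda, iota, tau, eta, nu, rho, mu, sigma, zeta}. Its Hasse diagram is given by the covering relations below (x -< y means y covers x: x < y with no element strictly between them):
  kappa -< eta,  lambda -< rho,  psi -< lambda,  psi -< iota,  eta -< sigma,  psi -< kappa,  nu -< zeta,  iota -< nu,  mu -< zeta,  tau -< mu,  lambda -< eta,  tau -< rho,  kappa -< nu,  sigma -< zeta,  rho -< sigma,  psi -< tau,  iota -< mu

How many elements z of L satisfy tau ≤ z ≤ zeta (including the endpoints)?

The interval [tau, zeta] = {mu, rho, sigma, tau, zeta}, which has 5 elements.

5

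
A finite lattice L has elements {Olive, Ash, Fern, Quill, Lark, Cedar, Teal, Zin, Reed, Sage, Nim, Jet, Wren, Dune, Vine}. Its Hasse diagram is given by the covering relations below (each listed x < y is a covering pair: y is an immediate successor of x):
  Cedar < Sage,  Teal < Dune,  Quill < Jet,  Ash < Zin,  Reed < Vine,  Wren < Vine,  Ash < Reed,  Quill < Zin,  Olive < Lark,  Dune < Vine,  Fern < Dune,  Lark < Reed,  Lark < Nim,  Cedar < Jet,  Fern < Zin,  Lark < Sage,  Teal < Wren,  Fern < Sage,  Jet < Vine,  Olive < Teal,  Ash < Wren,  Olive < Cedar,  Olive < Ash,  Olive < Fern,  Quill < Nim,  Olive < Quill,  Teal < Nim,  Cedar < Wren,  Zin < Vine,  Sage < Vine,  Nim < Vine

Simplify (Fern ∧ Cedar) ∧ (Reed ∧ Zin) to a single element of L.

Olive

Fern ∧ Cedar = Olive
Reed ∧ Zin = Ash
Olive ∧ Ash = Olive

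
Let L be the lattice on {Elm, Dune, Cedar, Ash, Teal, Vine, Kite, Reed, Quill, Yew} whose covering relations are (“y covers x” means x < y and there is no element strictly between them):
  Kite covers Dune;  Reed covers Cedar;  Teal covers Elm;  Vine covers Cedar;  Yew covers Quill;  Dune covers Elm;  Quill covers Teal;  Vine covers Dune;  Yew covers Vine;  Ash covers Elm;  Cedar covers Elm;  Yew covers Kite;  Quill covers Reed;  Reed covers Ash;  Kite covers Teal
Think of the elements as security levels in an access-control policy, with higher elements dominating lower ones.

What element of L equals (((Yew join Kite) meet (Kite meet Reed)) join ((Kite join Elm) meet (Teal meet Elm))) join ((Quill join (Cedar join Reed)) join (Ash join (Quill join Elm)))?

Quill

Yew ∨ Kite = Yew
Kite ∧ Reed = Elm
Yew ∧ Elm = Elm
Kite ∨ Elm = Kite
Teal ∧ Elm = Elm
Kite ∧ Elm = Elm
Elm ∨ Elm = Elm
Cedar ∨ Reed = Reed
Quill ∨ Reed = Quill
Quill ∨ Elm = Quill
Ash ∨ Quill = Quill
Quill ∨ Quill = Quill
Elm ∨ Quill = Quill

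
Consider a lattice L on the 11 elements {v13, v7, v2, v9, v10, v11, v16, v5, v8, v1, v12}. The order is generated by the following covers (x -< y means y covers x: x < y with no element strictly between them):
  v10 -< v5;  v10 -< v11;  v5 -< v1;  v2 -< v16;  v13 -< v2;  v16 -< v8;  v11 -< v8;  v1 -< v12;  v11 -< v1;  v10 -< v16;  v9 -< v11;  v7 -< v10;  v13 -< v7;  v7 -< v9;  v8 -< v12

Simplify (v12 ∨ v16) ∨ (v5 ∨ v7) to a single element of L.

v12

v12 ∨ v16 = v12
v5 ∨ v7 = v5
v12 ∨ v5 = v12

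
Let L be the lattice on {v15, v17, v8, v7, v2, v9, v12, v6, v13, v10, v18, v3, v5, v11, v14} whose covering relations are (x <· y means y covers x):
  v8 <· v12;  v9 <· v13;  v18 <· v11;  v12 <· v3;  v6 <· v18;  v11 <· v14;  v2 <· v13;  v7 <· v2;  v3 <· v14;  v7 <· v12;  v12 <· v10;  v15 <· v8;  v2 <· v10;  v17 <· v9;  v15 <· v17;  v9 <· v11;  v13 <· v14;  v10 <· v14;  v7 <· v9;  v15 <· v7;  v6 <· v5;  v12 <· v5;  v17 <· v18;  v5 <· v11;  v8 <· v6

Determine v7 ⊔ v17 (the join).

Common upper bounds of {v7, v17}: v11, v13, v14, v9.
The least among these is v9.

v9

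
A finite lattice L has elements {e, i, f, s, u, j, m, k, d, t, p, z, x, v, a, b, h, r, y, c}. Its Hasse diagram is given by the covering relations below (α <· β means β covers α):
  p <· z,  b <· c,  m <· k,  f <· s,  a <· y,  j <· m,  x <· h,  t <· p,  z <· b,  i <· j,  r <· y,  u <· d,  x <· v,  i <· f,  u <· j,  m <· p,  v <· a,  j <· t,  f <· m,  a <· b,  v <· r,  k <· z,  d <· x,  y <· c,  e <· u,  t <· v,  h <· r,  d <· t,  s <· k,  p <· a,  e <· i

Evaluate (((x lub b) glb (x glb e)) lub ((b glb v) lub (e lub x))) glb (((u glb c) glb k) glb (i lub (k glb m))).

x ∨ b = b
x ∧ e = e
b ∧ e = e
b ∧ v = v
e ∨ x = x
v ∨ x = v
e ∨ v = v
u ∧ c = u
u ∧ k = u
k ∧ m = m
i ∨ m = m
u ∧ m = u
v ∧ u = u

u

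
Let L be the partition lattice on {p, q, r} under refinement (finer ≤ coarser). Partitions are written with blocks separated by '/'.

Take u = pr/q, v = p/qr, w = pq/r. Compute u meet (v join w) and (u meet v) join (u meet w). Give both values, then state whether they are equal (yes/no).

v join w = pqr, so u meet (v join w) = pr/q meet pqr = pr/q.
u meet v = p/q/r and u meet w = p/q/r, so (u meet v) join (u meet w) = p/q/r join p/q/r = p/q/r.
Equal: no.

pr/q; p/q/r; no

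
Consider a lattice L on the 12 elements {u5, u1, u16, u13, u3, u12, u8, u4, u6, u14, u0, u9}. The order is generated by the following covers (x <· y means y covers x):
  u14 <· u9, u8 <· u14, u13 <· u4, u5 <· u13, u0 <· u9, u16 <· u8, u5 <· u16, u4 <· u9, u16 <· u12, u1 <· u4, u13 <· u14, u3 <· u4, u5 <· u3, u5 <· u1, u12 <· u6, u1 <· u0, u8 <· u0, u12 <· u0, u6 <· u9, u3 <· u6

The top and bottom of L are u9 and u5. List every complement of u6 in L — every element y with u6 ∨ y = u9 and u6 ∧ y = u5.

u1, u13

Need y with u6 ∨ y = u9 and u6 ∧ y = u5.
Checking each element gives: u1, u13.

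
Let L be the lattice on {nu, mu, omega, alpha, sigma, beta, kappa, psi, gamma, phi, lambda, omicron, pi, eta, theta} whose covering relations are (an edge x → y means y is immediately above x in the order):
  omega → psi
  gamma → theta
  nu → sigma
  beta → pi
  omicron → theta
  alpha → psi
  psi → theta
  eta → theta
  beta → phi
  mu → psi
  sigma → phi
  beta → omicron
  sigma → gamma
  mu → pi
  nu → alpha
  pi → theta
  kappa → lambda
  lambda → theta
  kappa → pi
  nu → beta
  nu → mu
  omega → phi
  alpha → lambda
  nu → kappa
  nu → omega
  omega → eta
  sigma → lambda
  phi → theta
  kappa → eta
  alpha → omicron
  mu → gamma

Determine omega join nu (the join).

omega

Common upper bounds of {omega, nu}: eta, omega, phi, psi, theta.
The least among these is omega.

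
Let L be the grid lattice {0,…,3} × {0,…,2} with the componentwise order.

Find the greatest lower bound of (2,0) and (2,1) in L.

(2,0)

Common lower bounds of {(2,0), (2,1)}: (0,0), (1,0), (2,0).
The greatest among these is (2,0).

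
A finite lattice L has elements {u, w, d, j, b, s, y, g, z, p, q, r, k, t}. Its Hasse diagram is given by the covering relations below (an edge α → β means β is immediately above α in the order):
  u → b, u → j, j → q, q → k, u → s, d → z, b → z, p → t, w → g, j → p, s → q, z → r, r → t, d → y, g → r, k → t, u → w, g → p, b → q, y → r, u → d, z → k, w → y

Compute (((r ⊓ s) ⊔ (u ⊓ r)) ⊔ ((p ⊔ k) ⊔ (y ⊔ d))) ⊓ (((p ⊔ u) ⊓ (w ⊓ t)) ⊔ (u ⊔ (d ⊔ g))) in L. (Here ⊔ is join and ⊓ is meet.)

r ∧ s = u
u ∧ r = u
u ∨ u = u
p ∨ k = t
y ∨ d = y
t ∨ y = t
u ∨ t = t
p ∨ u = p
w ∧ t = w
p ∧ w = w
d ∨ g = r
u ∨ r = r
w ∨ r = r
t ∧ r = r

r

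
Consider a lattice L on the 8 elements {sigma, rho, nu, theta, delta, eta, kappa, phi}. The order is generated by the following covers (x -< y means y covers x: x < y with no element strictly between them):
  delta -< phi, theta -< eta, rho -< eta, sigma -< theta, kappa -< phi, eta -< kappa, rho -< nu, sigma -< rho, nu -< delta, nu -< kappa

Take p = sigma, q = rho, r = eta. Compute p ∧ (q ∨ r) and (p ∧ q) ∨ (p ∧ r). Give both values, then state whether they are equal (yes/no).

q ∨ r = eta, so p ∧ (q ∨ r) = sigma ∧ eta = sigma.
p ∧ q = sigma and p ∧ r = sigma, so (p ∧ q) ∨ (p ∧ r) = sigma ∨ sigma = sigma.
Equal: yes.

sigma; sigma; yes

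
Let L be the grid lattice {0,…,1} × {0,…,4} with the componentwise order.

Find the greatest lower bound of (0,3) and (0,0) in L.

(0,0)

In a product of chains, the meet is componentwise min, giving (0,0).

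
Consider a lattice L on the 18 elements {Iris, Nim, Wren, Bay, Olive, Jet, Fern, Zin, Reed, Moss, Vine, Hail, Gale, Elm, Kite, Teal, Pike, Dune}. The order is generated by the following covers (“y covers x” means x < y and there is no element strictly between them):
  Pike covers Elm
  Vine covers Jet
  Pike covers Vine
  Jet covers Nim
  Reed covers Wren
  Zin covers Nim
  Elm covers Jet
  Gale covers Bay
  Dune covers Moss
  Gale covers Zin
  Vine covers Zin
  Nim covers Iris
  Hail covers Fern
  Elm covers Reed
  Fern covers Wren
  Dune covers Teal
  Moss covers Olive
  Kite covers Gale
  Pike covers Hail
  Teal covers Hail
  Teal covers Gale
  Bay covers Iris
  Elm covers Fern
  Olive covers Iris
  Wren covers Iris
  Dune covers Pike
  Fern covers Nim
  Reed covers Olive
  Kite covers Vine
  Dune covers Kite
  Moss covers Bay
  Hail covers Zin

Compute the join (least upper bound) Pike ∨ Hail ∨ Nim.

Common upper bounds of {Pike, Hail, Nim}: Dune, Pike.
The least among these is Pike.

Pike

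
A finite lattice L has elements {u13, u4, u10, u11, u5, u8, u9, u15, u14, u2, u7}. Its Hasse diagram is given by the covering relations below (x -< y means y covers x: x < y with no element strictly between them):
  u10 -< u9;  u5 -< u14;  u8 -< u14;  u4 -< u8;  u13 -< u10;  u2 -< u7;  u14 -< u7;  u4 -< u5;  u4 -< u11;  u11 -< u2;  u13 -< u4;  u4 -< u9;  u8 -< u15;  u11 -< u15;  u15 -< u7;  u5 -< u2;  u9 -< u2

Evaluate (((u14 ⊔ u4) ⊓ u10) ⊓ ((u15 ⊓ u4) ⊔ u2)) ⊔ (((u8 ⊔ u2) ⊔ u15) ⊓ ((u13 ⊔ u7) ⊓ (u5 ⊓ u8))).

u14 ∨ u4 = u14
u14 ∧ u10 = u13
u15 ∧ u4 = u4
u4 ∨ u2 = u2
u13 ∧ u2 = u13
u8 ∨ u2 = u7
u7 ∨ u15 = u7
u13 ∨ u7 = u7
u5 ∧ u8 = u4
u7 ∧ u4 = u4
u7 ∧ u4 = u4
u13 ∨ u4 = u4

u4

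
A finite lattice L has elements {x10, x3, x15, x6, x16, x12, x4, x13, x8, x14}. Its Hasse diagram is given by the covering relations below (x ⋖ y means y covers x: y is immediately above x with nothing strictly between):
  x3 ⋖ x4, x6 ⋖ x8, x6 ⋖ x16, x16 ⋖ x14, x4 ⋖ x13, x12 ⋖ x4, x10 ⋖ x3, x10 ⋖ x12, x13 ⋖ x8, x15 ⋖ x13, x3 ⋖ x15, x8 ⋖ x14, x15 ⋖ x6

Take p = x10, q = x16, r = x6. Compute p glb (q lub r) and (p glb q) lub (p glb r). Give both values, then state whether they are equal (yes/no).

q lub r = x16, so p glb (q lub r) = x10 glb x16 = x10.
p glb q = x10 and p glb r = x10, so (p glb q) lub (p glb r) = x10 lub x10 = x10.
Equal: yes.

x10; x10; yes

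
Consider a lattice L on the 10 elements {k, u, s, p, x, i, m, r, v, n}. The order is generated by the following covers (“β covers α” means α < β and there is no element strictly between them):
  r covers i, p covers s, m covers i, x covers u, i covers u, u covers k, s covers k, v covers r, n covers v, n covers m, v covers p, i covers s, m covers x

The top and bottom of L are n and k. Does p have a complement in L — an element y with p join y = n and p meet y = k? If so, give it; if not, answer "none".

x

Need y with p ∨ y = n and p ∧ y = k.
Checking each element gives: x.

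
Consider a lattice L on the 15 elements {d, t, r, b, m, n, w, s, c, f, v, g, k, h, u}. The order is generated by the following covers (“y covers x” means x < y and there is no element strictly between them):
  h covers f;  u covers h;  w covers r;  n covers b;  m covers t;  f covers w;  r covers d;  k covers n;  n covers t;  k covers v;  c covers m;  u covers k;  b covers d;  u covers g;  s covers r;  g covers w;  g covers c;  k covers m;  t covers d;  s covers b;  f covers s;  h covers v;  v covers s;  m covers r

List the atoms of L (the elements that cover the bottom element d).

b, r, t

The atoms are exactly the elements that cover d: b, r, t.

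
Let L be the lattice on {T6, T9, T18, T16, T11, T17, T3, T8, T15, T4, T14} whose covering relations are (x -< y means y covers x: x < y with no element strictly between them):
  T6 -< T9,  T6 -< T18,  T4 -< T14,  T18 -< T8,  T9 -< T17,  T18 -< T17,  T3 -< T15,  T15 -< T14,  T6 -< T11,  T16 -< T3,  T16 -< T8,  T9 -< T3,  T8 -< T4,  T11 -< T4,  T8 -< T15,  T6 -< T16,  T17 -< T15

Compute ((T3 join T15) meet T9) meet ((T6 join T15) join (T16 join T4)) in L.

T3 ∨ T15 = T15
T15 ∧ T9 = T9
T6 ∨ T15 = T15
T16 ∨ T4 = T4
T15 ∨ T4 = T14
T9 ∧ T14 = T9

T9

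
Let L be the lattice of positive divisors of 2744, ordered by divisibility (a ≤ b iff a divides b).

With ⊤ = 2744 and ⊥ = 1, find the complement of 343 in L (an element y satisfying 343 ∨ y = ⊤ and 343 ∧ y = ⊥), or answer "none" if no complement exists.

Need y with 343 ∨ y = 2744 and 343 ∧ y = 1.
Checking each element gives: 8.

8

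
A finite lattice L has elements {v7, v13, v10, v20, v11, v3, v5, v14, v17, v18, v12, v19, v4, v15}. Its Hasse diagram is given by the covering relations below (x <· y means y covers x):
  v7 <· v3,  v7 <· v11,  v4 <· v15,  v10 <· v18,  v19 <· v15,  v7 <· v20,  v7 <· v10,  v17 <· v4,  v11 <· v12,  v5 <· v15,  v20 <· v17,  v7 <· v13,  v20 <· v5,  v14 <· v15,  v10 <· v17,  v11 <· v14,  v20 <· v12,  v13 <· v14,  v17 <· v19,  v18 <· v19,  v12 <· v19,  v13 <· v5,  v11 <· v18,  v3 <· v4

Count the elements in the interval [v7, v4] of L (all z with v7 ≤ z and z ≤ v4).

The interval [v7, v4] = {v10, v17, v20, v3, v4, v7}, which has 6 elements.

6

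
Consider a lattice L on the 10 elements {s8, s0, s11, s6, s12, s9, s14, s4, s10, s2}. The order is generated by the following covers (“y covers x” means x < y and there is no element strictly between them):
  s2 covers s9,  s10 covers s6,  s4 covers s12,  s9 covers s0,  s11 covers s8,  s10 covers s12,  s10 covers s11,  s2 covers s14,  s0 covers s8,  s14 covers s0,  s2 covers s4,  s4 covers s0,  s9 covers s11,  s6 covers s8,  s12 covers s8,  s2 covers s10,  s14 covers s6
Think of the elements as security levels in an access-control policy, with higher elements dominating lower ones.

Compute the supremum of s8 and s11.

s11

Common upper bounds of {s8, s11}: s10, s11, s2, s9.
The least among these is s11.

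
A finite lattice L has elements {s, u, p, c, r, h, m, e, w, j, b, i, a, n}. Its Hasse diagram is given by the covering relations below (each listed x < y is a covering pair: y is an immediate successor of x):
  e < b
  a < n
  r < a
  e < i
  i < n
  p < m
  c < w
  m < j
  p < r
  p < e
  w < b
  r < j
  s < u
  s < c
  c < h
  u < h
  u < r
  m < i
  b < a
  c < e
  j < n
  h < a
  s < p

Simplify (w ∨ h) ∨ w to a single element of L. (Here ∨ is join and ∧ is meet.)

a

w ∨ h = a
a ∨ w = a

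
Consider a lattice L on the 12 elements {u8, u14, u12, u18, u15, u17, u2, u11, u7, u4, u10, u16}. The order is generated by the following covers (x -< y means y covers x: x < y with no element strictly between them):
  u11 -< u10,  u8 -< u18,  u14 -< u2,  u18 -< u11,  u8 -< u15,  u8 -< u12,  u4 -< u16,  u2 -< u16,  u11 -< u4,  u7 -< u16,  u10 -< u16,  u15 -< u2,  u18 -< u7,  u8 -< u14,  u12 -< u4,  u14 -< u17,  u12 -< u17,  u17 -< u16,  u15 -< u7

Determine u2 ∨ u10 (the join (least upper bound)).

u16

Common upper bounds of {u2, u10}: u16.
The least among these is u16.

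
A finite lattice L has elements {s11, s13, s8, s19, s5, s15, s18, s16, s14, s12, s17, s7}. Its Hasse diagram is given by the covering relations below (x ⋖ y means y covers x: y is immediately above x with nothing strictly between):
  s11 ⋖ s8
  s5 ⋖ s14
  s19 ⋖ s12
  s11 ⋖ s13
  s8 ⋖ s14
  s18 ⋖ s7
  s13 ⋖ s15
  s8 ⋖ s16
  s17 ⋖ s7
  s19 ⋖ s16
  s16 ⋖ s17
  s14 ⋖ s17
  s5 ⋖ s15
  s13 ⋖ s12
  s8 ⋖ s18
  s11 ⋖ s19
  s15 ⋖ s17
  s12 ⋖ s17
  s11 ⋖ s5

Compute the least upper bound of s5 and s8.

Common upper bounds of {s5, s8}: s14, s17, s7.
The least among these is s14.

s14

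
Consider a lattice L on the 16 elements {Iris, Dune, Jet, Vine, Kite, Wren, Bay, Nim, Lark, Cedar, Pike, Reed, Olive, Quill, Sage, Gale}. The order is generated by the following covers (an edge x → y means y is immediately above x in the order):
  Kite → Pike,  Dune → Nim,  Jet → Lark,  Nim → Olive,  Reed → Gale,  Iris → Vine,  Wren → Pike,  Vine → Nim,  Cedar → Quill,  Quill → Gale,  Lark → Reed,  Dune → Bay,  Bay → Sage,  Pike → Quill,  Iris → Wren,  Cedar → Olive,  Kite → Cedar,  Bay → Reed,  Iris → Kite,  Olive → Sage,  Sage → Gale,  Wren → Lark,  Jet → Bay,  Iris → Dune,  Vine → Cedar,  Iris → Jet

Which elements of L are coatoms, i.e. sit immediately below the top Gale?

Quill, Reed, Sage

The coatoms are exactly the elements covered by Gale: Quill, Reed, Sage.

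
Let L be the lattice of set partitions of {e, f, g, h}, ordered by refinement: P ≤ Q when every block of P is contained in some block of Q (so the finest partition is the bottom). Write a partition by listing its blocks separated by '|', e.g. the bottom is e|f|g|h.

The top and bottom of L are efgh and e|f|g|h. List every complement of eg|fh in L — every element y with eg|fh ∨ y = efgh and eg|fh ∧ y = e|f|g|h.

Need y with eg|fh ∨ y = efgh and eg|fh ∧ y = e|f|g|h.
Checking each element gives: ef|gh, ef|g|h, eh|fg, eh|f|g, e|fg|h, e|f|gh.

ef|gh, ef|g|h, eh|fg, eh|f|g, e|fg|h, e|f|gh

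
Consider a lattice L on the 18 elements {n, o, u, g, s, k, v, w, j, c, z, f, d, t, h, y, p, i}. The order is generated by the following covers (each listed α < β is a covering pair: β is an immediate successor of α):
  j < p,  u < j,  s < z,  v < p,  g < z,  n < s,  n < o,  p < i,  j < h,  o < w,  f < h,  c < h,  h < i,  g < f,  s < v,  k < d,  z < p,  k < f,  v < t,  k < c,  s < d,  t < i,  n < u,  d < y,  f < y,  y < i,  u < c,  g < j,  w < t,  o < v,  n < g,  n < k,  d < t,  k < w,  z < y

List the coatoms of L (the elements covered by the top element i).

The coatoms are exactly the elements covered by i: h, p, t, y.

h, p, t, y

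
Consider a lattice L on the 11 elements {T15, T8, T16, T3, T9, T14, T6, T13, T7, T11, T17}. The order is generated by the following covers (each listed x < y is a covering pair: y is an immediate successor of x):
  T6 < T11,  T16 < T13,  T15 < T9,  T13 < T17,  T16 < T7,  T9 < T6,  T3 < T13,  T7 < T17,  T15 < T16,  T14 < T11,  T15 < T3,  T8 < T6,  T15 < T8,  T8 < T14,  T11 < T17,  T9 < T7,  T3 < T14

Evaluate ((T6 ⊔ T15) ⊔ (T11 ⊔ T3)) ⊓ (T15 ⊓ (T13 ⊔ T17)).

T6 ∨ T15 = T6
T11 ∨ T3 = T11
T6 ∨ T11 = T11
T13 ∨ T17 = T17
T15 ∧ T17 = T15
T11 ∧ T15 = T15

T15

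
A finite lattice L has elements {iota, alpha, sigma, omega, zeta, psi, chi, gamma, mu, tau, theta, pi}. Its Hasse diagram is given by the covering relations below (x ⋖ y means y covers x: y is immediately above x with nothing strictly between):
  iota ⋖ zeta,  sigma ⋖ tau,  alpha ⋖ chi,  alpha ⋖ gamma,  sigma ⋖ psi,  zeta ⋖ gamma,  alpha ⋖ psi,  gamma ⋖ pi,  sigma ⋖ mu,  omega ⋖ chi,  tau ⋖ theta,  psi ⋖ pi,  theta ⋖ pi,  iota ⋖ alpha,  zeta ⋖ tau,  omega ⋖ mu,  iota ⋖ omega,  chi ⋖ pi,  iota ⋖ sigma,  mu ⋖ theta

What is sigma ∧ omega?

iota

Common lower bounds of {sigma, omega}: iota.
The greatest among these is iota.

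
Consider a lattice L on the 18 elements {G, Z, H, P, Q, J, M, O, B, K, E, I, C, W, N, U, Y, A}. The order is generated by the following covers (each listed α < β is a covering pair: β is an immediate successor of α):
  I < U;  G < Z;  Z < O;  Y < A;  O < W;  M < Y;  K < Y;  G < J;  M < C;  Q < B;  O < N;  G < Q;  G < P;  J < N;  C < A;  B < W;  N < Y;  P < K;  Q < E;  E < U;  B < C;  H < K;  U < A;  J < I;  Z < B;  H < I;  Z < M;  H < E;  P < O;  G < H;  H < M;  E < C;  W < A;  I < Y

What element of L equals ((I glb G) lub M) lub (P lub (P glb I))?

I ∧ G = G
G ∨ M = M
P ∧ I = G
P ∨ G = P
M ∨ P = Y

Y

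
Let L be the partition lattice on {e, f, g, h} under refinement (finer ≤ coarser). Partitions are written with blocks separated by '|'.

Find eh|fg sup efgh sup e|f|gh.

efgh

The join of eh|fg, efgh, e|f|gh merges any blocks that overlap across the partitions, giving efgh.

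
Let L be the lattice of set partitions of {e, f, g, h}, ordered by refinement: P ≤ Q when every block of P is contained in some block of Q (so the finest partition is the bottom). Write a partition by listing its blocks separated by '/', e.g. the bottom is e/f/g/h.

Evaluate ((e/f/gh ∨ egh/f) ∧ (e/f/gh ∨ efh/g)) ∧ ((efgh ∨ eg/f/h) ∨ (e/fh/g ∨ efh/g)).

egh/f

e/f/gh ∨ egh/f = egh/f
e/f/gh ∨ efh/g = efgh
egh/f ∧ efgh = egh/f
efgh ∨ eg/f/h = efgh
e/fh/g ∨ efh/g = efh/g
efgh ∨ efh/g = efgh
egh/f ∧ efgh = egh/f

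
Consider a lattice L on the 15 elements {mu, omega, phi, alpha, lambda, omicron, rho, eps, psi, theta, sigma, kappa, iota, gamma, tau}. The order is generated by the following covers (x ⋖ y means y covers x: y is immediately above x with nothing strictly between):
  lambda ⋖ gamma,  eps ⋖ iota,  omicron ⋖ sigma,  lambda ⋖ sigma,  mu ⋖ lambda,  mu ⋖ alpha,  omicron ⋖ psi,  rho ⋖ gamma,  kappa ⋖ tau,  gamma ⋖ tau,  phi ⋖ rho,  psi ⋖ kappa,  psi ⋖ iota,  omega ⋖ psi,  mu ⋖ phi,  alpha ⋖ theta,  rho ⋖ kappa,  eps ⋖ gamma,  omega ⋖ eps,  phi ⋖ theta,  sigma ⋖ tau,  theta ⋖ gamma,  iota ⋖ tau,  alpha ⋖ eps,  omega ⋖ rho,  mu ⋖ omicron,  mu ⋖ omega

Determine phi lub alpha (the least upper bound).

Common upper bounds of {phi, alpha}: gamma, tau, theta.
The least among these is theta.

theta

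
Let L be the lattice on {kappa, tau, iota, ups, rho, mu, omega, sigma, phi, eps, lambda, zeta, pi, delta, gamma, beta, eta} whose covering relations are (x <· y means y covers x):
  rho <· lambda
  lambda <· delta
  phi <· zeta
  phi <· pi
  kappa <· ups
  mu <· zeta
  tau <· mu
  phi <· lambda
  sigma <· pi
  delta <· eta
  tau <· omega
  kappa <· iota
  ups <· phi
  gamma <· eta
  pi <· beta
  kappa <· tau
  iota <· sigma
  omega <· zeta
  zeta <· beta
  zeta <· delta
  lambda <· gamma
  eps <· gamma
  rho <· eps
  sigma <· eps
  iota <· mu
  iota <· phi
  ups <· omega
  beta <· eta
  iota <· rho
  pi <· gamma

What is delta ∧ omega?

Common lower bounds of {delta, omega}: kappa, omega, tau, ups.
The greatest among these is omega.

omega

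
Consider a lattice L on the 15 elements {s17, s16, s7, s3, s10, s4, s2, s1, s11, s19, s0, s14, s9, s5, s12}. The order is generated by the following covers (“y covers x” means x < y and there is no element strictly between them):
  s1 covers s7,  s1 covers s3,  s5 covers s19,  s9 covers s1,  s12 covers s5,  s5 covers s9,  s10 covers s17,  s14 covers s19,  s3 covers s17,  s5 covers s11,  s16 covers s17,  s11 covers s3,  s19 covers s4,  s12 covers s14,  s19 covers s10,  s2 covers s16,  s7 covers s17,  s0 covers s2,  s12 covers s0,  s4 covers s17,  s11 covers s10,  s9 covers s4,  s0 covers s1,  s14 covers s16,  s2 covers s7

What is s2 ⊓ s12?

s2

Common lower bounds of {s2, s12}: s16, s17, s2, s7.
The greatest among these is s2.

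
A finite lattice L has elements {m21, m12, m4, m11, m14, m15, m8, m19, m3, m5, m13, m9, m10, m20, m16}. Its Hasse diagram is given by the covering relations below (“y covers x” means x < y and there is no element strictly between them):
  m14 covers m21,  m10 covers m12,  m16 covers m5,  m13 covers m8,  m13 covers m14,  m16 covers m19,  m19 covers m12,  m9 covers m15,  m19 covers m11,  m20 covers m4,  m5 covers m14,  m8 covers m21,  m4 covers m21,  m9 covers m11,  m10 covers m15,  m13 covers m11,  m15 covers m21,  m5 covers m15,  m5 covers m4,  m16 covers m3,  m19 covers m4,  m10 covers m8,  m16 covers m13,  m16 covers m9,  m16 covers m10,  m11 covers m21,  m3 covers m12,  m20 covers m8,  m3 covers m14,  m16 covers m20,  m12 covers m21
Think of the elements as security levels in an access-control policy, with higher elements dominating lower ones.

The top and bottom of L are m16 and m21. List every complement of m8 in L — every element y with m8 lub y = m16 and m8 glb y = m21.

m19, m3, m5, m9

Need y with m8 ∨ y = m16 and m8 ∧ y = m21.
Checking each element gives: m19, m3, m5, m9.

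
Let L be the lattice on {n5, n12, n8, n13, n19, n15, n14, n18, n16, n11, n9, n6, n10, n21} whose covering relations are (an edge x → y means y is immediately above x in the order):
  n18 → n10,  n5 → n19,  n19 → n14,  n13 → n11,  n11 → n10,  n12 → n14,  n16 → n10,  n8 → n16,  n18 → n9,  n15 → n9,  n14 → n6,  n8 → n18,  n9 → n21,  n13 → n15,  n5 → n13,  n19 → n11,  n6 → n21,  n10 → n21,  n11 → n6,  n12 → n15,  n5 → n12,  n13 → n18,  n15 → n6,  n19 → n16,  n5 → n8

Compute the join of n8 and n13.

n18

Common upper bounds of {n8, n13}: n10, n18, n21, n9.
The least among these is n18.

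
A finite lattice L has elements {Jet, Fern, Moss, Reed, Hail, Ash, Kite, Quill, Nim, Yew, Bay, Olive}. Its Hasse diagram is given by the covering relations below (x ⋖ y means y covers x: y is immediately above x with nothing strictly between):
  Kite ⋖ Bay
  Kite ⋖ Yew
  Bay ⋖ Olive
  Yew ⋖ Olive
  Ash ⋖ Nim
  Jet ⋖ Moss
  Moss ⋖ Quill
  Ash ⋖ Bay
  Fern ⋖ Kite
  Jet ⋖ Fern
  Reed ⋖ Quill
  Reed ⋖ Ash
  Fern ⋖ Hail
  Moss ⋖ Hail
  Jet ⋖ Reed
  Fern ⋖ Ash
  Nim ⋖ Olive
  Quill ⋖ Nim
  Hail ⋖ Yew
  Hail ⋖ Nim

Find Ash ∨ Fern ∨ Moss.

Nim

Common upper bounds of {Ash, Fern, Moss}: Nim, Olive.
The least among these is Nim.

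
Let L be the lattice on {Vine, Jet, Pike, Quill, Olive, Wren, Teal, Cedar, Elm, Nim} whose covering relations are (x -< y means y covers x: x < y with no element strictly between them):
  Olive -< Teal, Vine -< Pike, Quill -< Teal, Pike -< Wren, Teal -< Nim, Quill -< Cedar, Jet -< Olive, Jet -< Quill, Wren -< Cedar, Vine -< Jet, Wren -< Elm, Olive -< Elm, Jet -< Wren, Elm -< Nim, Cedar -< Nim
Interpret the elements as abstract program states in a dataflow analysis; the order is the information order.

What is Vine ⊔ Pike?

Common upper bounds of {Vine, Pike}: Cedar, Elm, Nim, Pike, Wren.
The least among these is Pike.

Pike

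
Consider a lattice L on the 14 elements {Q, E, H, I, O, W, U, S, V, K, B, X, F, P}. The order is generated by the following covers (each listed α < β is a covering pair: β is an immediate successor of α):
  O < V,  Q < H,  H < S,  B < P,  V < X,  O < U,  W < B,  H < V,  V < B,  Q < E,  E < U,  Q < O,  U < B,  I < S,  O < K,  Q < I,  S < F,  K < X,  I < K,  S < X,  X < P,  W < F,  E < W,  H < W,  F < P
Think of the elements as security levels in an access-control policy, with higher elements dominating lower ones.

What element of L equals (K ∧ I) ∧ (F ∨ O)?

I

K ∧ I = I
F ∨ O = P
I ∧ P = I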